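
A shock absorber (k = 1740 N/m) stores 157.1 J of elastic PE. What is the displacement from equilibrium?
x = √(2·PE/k) = √(2·157.1/1740) = 0.4249 m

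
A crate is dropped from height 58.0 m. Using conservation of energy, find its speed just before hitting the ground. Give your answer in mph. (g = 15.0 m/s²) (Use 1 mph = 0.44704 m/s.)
mgh = ½mv² ⇒ v = √(2gh) = √(2·15.0·58.0) = 41.7133 m/s = 93.31 mph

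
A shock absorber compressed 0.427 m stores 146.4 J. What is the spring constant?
k = 2·PE/x² = 2·146.4/(0.427)² = 1606 N/m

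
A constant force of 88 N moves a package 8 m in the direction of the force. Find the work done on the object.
W = F·d = (88)(8) = 704.0 J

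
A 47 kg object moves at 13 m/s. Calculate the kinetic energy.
KE = ½mv² = ½(47)(13)² = 3971.5 J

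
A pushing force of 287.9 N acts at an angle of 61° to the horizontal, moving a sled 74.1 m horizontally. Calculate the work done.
W = F·d·cosθ = (287.9)(74.1)cos(61°) = 10340 J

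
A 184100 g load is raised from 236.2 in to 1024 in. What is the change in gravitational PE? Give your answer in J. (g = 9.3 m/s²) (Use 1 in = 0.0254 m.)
Convert to SI: m = 184.1 kg, Δh = 20.0101 m
ΔPE = mgΔh = (184.1)(9.3)(20.0101) = 34260 J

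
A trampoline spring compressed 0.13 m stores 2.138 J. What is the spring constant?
k = 2·PE/x² = 2·2.138/(0.13)² = 253.0 N/m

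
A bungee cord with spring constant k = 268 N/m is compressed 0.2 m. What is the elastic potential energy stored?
PE = ½kx² = ½(268)(0.2)² = 5.36 J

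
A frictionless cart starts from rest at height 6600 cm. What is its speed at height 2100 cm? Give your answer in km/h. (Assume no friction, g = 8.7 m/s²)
Convert to SI: h₁−h₂ = 45.0 m
mgh₁ = mgh₂ + ½mv² ⇒ v = √(2g(h₁−h₂)) = √(2·8.7·45.0) = 27.9821 m/s = 100.7 km/h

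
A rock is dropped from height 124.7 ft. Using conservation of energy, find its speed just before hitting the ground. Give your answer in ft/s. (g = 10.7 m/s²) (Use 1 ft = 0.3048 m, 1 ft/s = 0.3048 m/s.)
Convert to SI: h = 38.0086 m
mgh = ½mv² ⇒ v = √(2gh) = √(2·10.7·38.0086) = 28.5199 m/s = 93.57 ft/s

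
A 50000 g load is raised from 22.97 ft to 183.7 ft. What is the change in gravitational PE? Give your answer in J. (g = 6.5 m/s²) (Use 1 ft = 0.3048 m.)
Convert to SI: m = 50.0 kg, Δh = 48.9905 m
ΔPE = mgΔh = (50.0)(6.5)(48.9905) = 15920 J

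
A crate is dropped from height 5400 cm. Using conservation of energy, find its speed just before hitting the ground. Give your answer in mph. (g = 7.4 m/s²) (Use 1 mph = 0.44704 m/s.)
Convert to SI: h = 54.0 m
mgh = ½mv² ⇒ v = √(2gh) = √(2·7.4·54.0) = 28.2701 m/s = 63.24 mph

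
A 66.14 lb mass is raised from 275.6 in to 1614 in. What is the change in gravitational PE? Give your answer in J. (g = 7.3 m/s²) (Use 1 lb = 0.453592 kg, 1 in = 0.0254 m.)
Convert to SI: m = 30.0006 kg, Δh = 33.9954 m
ΔPE = mgΔh = (30.0006)(7.3)(33.9954) = 7445 J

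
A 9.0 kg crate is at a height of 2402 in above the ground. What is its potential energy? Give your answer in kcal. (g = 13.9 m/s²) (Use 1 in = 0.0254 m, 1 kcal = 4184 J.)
Convert to SI: m = 9.0 kg, h = 61.0108 m
PE = mgh = (9.0)(13.9)(61.0108) = 7632.45 J = 1.824 kcal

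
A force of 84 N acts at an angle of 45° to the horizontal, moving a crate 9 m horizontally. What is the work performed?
W = F·d·cosθ = (84)(9)cos(45°) = 534.6 J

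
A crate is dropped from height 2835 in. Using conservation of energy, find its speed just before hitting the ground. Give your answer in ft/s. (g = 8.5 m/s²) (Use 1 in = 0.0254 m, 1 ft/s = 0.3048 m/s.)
Convert to SI: h = 72.009 m
mgh = ½mv² ⇒ v = √(2gh) = √(2·8.5·72.009) = 34.9879 m/s = 114.8 ft/s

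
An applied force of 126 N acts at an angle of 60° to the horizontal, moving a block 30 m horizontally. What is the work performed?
W = F·d·cosθ = (126)(30)cos(60°) = 1890 J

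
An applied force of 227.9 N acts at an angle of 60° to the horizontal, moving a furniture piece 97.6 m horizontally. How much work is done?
W = F·d·cosθ = (227.9)(97.6)cos(60°) = 11120 J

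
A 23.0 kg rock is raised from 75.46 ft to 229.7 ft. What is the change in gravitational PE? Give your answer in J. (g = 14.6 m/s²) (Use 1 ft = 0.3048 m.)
Convert to SI: m = 23.0 kg, Δh = 47.0124 m
ΔPE = mgΔh = (23.0)(14.6)(47.0124) = 15790 J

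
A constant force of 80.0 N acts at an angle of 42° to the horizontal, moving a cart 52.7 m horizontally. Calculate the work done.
W = F·d·cosθ = (80.0)(52.7)cos(42°) = 3133 J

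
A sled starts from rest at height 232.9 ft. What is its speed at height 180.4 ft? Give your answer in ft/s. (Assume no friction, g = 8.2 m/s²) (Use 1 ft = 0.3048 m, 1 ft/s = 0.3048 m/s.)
Convert to SI: h₁−h₂ = 16.002 m
mgh₁ = mgh₂ + ½mv² ⇒ v = √(2g(h₁−h₂)) = √(2·8.2·16.002) = 16.1998 m/s = 53.15 ft/s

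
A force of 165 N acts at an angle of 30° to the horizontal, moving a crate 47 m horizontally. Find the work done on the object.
W = F·d·cosθ = (165)(47)cos(30°) = 6716 J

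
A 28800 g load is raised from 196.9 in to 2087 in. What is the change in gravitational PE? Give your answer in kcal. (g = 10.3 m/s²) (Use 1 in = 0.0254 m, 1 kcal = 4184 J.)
Convert to SI: m = 28.8 kg, Δh = 48.0085 m
ΔPE = mgΔh = (28.8)(10.3)(48.0085) = 14241.3 J = 3.404 kcal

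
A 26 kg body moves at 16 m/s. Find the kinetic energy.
KE = ½mv² = ½(26)(16)² = 3328.0 J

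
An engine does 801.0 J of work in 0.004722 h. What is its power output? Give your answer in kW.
Convert to SI: W = 801.0 J, t = 16.9992 s
P = W/t = 801.0/16.9992 = 47.1199 W = 0.04712 kW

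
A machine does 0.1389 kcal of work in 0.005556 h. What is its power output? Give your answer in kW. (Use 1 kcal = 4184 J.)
Convert to SI: W = 581.158 J, t = 20.0016 s
P = W/t = 581.158/20.0016 = 29.0556 W = 0.02906 kW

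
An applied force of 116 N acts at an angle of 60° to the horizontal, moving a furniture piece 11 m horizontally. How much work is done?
W = F·d·cosθ = (116)(11)cos(60°) = 638.0 J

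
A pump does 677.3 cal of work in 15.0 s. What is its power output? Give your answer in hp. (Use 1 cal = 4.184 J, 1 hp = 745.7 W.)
Convert to SI: W = 2833.82 J, t = 15.0 s
P = W/t = 2833.82/15.0 = 188.922 W = 0.2533 hp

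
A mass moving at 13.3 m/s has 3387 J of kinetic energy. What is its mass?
m = 2·KE/v² = 2·3387/(13.3)² = 38.29 kg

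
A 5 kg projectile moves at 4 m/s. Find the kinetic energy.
KE = ½mv² = ½(5)(4)² = 40.0 J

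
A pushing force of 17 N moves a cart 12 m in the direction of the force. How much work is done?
W = F·d = (17)(12) = 204.0 J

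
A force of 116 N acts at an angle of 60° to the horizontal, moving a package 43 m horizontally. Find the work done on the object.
W = F·d·cosθ = (116)(43)cos(60°) = 2494 J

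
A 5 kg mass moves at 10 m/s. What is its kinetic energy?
KE = ½mv² = ½(5)(10)² = 250.0 J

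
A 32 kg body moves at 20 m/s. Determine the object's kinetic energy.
KE = ½mv² = ½(32)(20)² = 6400.0 J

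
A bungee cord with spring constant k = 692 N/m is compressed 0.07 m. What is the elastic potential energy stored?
PE = ½kx² = ½(692)(0.07)² = 1.695 J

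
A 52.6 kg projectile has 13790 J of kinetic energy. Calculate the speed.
v = √(2·KE/m) = √(2·13790/52.6) = 22.9 m/s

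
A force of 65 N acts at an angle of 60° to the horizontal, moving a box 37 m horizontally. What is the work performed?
W = F·d·cosθ = (65)(37)cos(60°) = 1203 J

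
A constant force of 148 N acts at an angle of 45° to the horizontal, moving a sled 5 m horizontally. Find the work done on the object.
W = F·d·cosθ = (148)(5)cos(45°) = 523.3 J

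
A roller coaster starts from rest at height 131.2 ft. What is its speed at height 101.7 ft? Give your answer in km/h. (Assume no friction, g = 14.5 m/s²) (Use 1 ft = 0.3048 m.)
Convert to SI: h₁−h₂ = 8.9916 m
mgh₁ = mgh₂ + ½mv² ⇒ v = √(2g(h₁−h₂)) = √(2·14.5·8.9916) = 16.148 m/s = 58.13 km/h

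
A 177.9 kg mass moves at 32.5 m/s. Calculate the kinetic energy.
KE = ½mv² = ½(177.9)(32.5)² = 93950 J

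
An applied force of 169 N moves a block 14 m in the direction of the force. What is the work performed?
W = F·d = (169)(14) = 2366 J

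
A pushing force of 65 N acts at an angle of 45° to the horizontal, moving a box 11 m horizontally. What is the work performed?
W = F·d·cosθ = (65)(11)cos(45°) = 505.6 J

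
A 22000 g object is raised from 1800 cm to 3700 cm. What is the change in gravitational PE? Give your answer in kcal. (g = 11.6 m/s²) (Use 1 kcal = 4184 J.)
Convert to SI: m = 22.0 kg, Δh = 19.0 m
ΔPE = mgΔh = (22.0)(11.6)(19.0) = 4848.8 J = 1.159 kcal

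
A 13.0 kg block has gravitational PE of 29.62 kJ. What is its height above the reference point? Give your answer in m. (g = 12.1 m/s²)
Convert to SI: m = 13.0 kg, PE = 29620.0 J
h = PE/(mg) = 29620.0/(13.0·12.1) = 188.3 m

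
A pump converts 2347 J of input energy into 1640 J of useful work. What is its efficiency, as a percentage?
η = W_out/W_in = 1640/2347 = 69.88%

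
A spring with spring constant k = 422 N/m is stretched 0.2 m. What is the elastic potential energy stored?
PE = ½kx² = ½(422)(0.2)² = 8.44 J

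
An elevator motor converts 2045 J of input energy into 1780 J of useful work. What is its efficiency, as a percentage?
η = W_out/W_in = 1780/2045 = 87.04%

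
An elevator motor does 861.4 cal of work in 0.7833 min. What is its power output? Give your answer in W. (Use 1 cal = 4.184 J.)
Convert to SI: W = 3604.1 J, t = 46.998 s
P = W/t = 3604.1/46.998 = 76.69 W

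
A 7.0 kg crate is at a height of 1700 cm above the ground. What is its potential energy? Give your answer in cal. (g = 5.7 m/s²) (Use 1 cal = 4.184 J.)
Convert to SI: m = 7.0 kg, h = 17.0 m
PE = mgh = (7.0)(5.7)(17.0) = 678.3 J = 162.1 cal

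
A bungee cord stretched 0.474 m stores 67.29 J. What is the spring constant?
k = 2·PE/x² = 2·67.29/(0.474)² = 599.0 N/m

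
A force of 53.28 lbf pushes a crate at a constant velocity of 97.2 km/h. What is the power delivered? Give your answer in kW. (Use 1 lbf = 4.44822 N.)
Convert to SI: F = 237.001 N, v = 27.0 m/s
P = Fv = (237.001)(27.0) = 6399.03 W = 6.399 kW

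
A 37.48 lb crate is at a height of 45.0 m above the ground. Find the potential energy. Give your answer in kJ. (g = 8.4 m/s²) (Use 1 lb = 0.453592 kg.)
Convert to SI: m = 17.0006 kg, h = 45.0 m
PE = mgh = (17.0006)(8.4)(45.0) = 6426.24 J = 6.426 kJ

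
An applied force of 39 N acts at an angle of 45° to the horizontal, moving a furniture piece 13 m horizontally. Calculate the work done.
W = F·d·cosθ = (39)(13)cos(45°) = 358.5 J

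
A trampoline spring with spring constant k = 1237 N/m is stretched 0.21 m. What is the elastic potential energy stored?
PE = ½kx² = ½(1237)(0.21)² = 27.28 J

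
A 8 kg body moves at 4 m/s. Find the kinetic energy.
KE = ½mv² = ½(8)(4)² = 64.0 J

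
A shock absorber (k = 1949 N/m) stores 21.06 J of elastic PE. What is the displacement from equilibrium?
x = √(2·PE/k) = √(2·21.06/1949) = 0.147 m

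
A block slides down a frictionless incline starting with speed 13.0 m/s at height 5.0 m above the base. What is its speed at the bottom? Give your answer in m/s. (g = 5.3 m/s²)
½mv₀² + mgh = ½mv² ⇒ v = √(v₀² + 2gh) = √(13.0² + 2·5.3·5.0) = 14.9 m/s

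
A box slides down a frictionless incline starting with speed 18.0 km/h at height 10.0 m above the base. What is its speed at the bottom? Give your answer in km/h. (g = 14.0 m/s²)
Convert to SI: v₀ = 5.0 m/s, h = 10.0 m
½mv₀² + mgh = ½mv² ⇒ v = √(v₀² + 2gh) = √(5.0² + 2·14.0·10.0) = 17.4642 m/s = 62.87 km/h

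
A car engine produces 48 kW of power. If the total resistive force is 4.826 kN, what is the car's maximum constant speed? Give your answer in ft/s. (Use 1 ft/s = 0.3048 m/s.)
Convert to SI: F = 4826.0 N
P = Fv ⇒ v = P/F = 48000 W/4826.0 N = 9.94613 m/s = 32.63 ft/s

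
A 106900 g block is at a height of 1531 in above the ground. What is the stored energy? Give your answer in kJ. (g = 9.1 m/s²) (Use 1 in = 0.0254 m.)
Convert to SI: m = 106.9 kg, h = 38.8874 m
PE = mgh = (106.9)(9.1)(38.8874) = 37829.3 J = 37.83 kJ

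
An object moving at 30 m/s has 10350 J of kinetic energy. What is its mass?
m = 2·KE/v² = 2·10350/(30)² = 23.0 kg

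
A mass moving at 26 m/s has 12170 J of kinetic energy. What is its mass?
m = 2·KE/v² = 2·12170/(26)² = 36.01 kg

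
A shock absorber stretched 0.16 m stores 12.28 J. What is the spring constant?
k = 2·PE/x² = 2·12.28/(0.16)² = 959.4 N/m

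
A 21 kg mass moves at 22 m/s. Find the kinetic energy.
KE = ½mv² = ½(21)(22)² = 5082.0 J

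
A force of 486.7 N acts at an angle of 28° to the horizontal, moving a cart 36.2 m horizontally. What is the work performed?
W = F·d·cosθ = (486.7)(36.2)cos(28°) = 15560 J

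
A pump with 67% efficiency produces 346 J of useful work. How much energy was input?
W_in = W_out/η = 346/0.67 = 516.4 J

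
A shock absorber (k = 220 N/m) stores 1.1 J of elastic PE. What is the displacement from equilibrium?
x = √(2·PE/k) = √(2·1.1/220) = 0.1 m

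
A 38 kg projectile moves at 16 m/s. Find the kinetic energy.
KE = ½mv² = ½(38)(16)² = 4864.0 J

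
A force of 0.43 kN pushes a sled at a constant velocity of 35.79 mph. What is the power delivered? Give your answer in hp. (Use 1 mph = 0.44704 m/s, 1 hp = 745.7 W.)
Convert to SI: F = 430.0 N, v = 15.9996 m/s
P = Fv = (430.0)(15.9996) = 6879.81 W = 9.226 hp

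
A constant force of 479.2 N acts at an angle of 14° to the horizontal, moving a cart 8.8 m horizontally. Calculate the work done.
W = F·d·cosθ = (479.2)(8.8)cos(14°) = 4092 J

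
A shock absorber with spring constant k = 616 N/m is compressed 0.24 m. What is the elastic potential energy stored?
PE = ½kx² = ½(616)(0.24)² = 17.74 J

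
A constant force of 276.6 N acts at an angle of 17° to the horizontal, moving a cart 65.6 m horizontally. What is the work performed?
W = F·d·cosθ = (276.6)(65.6)cos(17°) = 17350 J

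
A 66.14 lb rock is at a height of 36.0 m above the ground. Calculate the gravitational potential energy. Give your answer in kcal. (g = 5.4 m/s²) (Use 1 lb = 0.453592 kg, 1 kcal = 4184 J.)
Convert to SI: m = 30.0006 kg, h = 36.0 m
PE = mgh = (30.0006)(5.4)(36.0) = 5832.11 J = 1.394 kcal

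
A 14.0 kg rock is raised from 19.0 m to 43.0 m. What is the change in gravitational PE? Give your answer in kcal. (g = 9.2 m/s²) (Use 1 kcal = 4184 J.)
ΔPE = mgΔh = (14.0)(9.2)(24.0) = 3091.2 J = 0.7388 kcal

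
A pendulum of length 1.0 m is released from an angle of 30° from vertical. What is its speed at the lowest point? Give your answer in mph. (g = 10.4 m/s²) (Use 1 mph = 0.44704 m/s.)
h = L(1 − cosθ) = 1.0(1 − cos30°) = 0.133975 m
v = √(2gh) = √(2·10.4·0.133975) = 1.66933 m/s = 3.734 mph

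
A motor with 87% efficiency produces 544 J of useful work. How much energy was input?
W_in = W_out/η = 544/0.87 = 625.3 J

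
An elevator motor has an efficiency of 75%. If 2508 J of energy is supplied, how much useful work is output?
W_out = η·W_in = 0.75·2508 = 1881.0 J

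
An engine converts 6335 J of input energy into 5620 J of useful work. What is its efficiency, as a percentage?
η = W_out/W_in = 5620/6335 = 88.71%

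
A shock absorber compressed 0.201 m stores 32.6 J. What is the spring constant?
k = 2·PE/x² = 2·32.6/(0.201)² = 1614 N/m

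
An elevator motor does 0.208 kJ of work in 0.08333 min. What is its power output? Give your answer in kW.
Convert to SI: W = 208.0 J, t = 4.9998 s
P = W/t = 208.0/4.9998 = 41.6017 W = 0.0416 kW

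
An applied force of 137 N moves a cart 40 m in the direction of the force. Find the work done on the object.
W = F·d = (137)(40) = 5480 J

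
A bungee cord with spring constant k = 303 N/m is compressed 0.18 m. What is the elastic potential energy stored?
PE = ½kx² = ½(303)(0.18)² = 4.909 J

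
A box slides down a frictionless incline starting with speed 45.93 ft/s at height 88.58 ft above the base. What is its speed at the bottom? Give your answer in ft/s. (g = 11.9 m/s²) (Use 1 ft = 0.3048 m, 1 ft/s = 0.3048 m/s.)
Convert to SI: v₀ = 13.9995 m/s, h = 26.9992 m
½mv₀² + mgh = ½mv² ⇒ v = √(v₀² + 2gh) = √(13.9995² + 2·11.9·26.9992) = 28.958 m/s = 95.01 ft/s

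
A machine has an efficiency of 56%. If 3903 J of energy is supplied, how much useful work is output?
W_out = η·W_in = 0.56·3903 = 2185.68 J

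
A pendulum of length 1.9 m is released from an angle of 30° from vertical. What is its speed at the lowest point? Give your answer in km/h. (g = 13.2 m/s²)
h = L(1 − cosθ) = 1.9(1 − cos30°) = 0.254552 m
v = √(2gh) = √(2·13.2·0.254552) = 2.59233 m/s = 9.332 km/h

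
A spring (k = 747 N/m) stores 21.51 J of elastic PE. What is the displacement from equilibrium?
x = √(2·PE/k) = √(2·21.51/747) = 0.24 m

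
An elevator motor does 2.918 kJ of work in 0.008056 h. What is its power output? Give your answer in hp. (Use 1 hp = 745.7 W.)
Convert to SI: W = 2918.0 J, t = 29.0016 s
P = W/t = 2918.0/29.0016 = 100.615 W = 0.1349 hp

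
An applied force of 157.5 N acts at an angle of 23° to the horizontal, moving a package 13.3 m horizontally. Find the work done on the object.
W = F·d·cosθ = (157.5)(13.3)cos(23°) = 1928 J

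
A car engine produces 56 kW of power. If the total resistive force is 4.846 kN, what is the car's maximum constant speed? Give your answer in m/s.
Convert to SI: F = 4846.0 N
P = Fv ⇒ v = P/F = 56000 W/4846.0 N = 11.56 m/s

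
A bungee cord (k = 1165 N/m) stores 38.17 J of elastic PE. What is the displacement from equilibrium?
x = √(2·PE/k) = √(2·38.17/1165) = 0.256 m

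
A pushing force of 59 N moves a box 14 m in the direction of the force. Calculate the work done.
W = F·d = (59)(14) = 826.0 J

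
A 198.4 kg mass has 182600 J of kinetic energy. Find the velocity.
v = √(2·KE/m) = √(2·182600/198.4) = 42.9 m/s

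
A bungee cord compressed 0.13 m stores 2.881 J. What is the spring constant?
k = 2·PE/x² = 2·2.881/(0.13)² = 340.9 N/m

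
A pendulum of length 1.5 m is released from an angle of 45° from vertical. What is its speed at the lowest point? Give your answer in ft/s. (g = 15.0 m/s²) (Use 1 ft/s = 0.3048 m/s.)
h = L(1 − cosθ) = 1.5(1 − cos45°) = 0.43934 m
v = √(2gh) = √(2·15.0·0.43934) = 3.63045 m/s = 11.91 ft/s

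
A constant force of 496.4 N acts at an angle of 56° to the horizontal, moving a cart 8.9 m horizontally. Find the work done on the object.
W = F·d·cosθ = (496.4)(8.9)cos(56°) = 2470 J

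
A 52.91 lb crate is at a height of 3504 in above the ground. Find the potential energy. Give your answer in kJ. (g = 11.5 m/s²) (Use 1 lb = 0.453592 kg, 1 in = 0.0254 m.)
Convert to SI: m = 23.9996 kg, h = 89.0016 m
PE = mgh = (23.9996)(11.5)(89.0016) = 24564.0 J = 24.56 kJ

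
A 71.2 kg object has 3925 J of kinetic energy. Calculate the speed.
v = √(2·KE/m) = √(2·3925/71.2) = 10.5 m/s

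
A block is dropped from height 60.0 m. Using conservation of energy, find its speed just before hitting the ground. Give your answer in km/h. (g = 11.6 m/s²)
mgh = ½mv² ⇒ v = √(2gh) = √(2·11.6·60.0) = 37.3095 m/s = 134.3 km/h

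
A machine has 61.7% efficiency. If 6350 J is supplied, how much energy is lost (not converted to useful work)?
W_lost = W_in(1 − η) = 6350·(1 − 0.617) = 2432 J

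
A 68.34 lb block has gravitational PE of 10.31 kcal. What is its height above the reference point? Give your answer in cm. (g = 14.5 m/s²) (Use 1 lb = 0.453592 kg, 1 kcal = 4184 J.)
Convert to SI: m = 30.9985 kg, PE = 43137.0 J
h = PE/(mg) = 43137.0/(30.9985·14.5) = 95.9714 m = 9597 cm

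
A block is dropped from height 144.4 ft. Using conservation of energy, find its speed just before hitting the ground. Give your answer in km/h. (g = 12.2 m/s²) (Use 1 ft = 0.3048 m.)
Convert to SI: h = 44.0131 m
mgh = ½mv² ⇒ v = √(2gh) = √(2·12.2·44.0131) = 32.7707 m/s = 118.0 km/h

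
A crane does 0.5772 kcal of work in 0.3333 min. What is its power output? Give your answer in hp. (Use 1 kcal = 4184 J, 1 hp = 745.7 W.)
Convert to SI: W = 2415.0 J, t = 19.998 s
P = W/t = 2415.0/19.998 = 120.762 W = 0.1619 hp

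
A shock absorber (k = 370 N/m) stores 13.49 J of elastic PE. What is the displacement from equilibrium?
x = √(2·PE/k) = √(2·13.49/370) = 0.27 m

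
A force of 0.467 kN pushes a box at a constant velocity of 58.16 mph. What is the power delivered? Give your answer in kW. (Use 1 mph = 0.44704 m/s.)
Convert to SI: F = 467.0 N, v = 25.9998 m/s
P = Fv = (467.0)(25.9998) = 12141.9 W = 12.14 kW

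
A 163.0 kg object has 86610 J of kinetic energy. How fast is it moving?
v = √(2·KE/m) = √(2·86610/163.0) = 32.6 m/s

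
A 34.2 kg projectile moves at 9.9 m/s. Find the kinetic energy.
KE = ½mv² = ½(34.2)(9.9)² = 1676 J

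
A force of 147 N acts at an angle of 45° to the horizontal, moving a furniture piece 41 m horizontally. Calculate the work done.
W = F·d·cosθ = (147)(41)cos(45°) = 4262 J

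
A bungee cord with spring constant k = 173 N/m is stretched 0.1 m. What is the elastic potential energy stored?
PE = ½kx² = ½(173)(0.1)² = 0.865 J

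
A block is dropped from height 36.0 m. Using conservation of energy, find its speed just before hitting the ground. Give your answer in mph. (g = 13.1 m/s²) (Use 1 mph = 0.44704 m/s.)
mgh = ½mv² ⇒ v = √(2gh) = √(2·13.1·36.0) = 30.7116 m/s = 68.7 mph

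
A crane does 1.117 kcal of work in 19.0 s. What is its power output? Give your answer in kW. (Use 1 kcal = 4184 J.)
Convert to SI: W = 4673.53 J, t = 19.0 s
P = W/t = 4673.53/19.0 = 245.975 W = 0.246 kW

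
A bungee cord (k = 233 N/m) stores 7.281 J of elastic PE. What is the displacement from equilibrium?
x = √(2·PE/k) = √(2·7.281/233) = 0.25 m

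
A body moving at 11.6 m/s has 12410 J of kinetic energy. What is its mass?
m = 2·KE/v² = 2·12410/(11.6)² = 184.5 kg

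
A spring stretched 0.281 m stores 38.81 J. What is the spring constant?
k = 2·PE/x² = 2·38.81/(0.281)² = 983.0 N/m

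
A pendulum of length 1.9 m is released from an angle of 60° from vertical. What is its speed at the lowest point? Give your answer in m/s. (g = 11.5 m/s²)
h = L(1 − cosθ) = 1.9(1 − cos60°) = 0.95 m
v = √(2gh) = √(2·11.5·0.95) = 4.674 m/s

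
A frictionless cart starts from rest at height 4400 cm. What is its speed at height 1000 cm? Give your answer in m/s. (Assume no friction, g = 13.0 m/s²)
Convert to SI: h₁−h₂ = 34.0 m
mgh₁ = mgh₂ + ½mv² ⇒ v = √(2g(h₁−h₂)) = √(2·13.0·34.0) = 29.73 m/s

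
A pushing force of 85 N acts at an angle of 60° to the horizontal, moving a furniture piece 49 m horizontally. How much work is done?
W = F·d·cosθ = (85)(49)cos(60°) = 2083 J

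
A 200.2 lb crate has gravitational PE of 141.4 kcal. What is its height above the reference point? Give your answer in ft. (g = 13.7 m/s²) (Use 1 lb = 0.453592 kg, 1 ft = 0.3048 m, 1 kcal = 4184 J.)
Convert to SI: m = 90.8091 kg, PE = 591618 J
h = PE/(mg) = 591618/(90.8091·13.7) = 475.544 m = 1560 ft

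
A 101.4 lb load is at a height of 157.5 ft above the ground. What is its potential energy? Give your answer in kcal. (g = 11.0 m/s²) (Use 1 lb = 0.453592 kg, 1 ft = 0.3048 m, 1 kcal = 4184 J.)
Convert to SI: m = 45.9942 kg, h = 48.006 m
PE = mgh = (45.9942)(11.0)(48.006) = 24288.0 J = 5.805 kcal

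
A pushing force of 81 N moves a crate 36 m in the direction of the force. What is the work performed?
W = F·d = (81)(36) = 2916 J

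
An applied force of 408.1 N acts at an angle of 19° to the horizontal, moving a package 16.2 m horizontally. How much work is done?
W = F·d·cosθ = (408.1)(16.2)cos(19°) = 6251 J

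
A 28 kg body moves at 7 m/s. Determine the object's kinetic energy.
KE = ½mv² = ½(28)(7)² = 686.0 J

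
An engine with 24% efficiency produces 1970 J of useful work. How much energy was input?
W_in = W_out/η = 1970/0.24 = 8208 J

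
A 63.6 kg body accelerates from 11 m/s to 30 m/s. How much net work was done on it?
W = ΔKE = ½m(v₂² − v₁²) = ½(63.6)(30² − 11²) = 24772.2 J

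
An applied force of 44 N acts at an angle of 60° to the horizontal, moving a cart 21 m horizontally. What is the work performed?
W = F·d·cosθ = (44)(21)cos(60°) = 462.0 J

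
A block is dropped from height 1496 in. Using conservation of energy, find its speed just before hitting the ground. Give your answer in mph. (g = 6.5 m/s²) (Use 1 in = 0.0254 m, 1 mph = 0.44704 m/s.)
Convert to SI: h = 37.9984 m
mgh = ½mv² ⇒ v = √(2gh) = √(2·6.5·37.9984) = 22.2256 m/s = 49.72 mph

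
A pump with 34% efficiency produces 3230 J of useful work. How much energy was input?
W_in = W_out/η = 3230/0.34 = 9500 J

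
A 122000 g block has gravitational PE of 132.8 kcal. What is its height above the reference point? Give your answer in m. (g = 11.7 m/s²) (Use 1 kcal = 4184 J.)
Convert to SI: m = 122.0 kg, PE = 555635 J
h = PE/(mg) = 555635/(122.0·11.7) = 389.3 m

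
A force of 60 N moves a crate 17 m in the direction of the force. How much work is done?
W = F·d = (60)(17) = 1020 J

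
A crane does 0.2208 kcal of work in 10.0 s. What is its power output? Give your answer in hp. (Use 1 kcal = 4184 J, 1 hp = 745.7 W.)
Convert to SI: W = 923.827 J, t = 10.0 s
P = W/t = 923.827/10.0 = 92.3827 W = 0.1239 hp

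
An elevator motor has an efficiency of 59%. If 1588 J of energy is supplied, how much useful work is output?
W_out = η·W_in = 0.59·1588 = 936.92 J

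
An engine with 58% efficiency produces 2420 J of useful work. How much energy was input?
W_in = W_out/η = 2420/0.58 = 4172 J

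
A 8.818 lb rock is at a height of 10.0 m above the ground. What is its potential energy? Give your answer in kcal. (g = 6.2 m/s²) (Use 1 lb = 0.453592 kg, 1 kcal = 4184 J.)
Convert to SI: m = 3.99977 kg, h = 10.0 m
PE = mgh = (3.99977)(6.2)(10.0) = 247.986 J = 0.05927 kcal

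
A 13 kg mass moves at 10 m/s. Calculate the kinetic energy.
KE = ½mv² = ½(13)(10)² = 650.0 J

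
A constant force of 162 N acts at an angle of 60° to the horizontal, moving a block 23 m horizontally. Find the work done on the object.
W = F·d·cosθ = (162)(23)cos(60°) = 1863 J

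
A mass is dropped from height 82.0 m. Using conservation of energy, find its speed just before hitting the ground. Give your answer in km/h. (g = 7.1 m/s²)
mgh = ½mv² ⇒ v = √(2gh) = √(2·7.1·82.0) = 34.1233 m/s = 122.8 km/h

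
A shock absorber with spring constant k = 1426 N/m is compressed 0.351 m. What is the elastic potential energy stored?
PE = ½kx² = ½(1426)(0.351)² = 87.84 J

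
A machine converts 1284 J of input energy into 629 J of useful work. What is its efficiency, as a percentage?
η = W_out/W_in = 629/1284 = 48.99%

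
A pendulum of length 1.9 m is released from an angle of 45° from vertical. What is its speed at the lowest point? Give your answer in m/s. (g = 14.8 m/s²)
h = L(1 − cosθ) = 1.9(1 − cos45°) = 0.556497 m
v = √(2gh) = √(2·14.8·0.556497) = 4.059 m/s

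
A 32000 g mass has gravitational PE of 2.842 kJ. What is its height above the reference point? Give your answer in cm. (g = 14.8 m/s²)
Convert to SI: m = 32.0 kg, PE = 2842.0 J
h = PE/(mg) = 2842.0/(32.0·14.8) = 6.00084 m = 600.1 cm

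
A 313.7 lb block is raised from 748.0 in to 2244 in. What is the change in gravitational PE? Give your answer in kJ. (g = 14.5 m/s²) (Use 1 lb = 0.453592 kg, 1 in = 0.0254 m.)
Convert to SI: m = 142.292 kg, Δh = 37.9984 m
ΔPE = mgΔh = (142.292)(14.5)(37.9984) = 78399.5 J = 78.4 kJ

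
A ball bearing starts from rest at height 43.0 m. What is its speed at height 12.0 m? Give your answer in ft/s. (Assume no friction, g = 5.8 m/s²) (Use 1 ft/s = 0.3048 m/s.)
mgh₁ = mgh₂ + ½mv² ⇒ v = √(2g(h₁−h₂)) = √(2·5.8·31.0) = 18.9631 m/s = 62.21 ft/s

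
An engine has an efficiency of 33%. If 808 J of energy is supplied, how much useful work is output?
W_out = η·W_in = 0.33·808 = 266.64 J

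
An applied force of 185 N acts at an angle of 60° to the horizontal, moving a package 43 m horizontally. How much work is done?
W = F·d·cosθ = (185)(43)cos(60°) = 3978 J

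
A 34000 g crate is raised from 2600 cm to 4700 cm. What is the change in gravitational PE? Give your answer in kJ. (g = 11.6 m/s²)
Convert to SI: m = 34.0 kg, Δh = 21.0 m
ΔPE = mgΔh = (34.0)(11.6)(21.0) = 8282.4 J = 8.282 kJ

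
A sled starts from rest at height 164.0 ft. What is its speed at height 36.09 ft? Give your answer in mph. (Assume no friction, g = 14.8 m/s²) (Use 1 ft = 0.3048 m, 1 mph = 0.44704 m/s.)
Convert to SI: h₁−h₂ = 38.987 m
mgh₁ = mgh₂ + ½mv² ⇒ v = √(2g(h₁−h₂)) = √(2·14.8·38.987) = 33.9708 m/s = 75.99 mph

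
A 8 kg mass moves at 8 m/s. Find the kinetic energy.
KE = ½mv² = ½(8)(8)² = 256.0 J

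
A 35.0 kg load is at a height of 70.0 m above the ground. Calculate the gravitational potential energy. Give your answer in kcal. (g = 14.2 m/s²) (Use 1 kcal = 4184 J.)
PE = mgh = (35.0)(14.2)(70.0) = 34790.0 J = 8.315 kcal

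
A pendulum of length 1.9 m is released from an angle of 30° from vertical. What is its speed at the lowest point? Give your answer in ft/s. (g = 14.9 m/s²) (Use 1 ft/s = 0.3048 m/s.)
h = L(1 − cosθ) = 1.9(1 − cos30°) = 0.254552 m
v = √(2gh) = √(2·14.9·0.254552) = 2.7542 m/s = 9.036 ft/s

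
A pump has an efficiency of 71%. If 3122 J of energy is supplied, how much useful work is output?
W_out = η·W_in = 0.71·3122 = 2216.62 J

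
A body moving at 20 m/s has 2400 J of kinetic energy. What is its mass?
m = 2·KE/v² = 2·2400/(20)² = 12.0 kg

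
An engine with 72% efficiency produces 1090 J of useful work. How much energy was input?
W_in = W_out/η = 1090/0.72 = 1514 J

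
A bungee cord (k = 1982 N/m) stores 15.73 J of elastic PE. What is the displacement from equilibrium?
x = √(2·PE/k) = √(2·15.73/1982) = 0.126 m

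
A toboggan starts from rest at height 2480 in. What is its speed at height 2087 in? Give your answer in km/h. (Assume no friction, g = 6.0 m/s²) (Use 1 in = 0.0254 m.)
Convert to SI: h₁−h₂ = 9.9822 m
mgh₁ = mgh₂ + ½mv² ⇒ v = √(2g(h₁−h₂)) = √(2·6.0·9.9822) = 10.9447 m/s = 39.4 km/h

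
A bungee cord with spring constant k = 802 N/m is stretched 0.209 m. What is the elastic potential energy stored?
PE = ½kx² = ½(802)(0.209)² = 17.52 J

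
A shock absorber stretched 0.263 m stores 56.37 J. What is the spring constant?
k = 2·PE/x² = 2·56.37/(0.263)² = 1630 N/m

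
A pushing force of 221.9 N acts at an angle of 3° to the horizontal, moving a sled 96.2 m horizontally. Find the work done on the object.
W = F·d·cosθ = (221.9)(96.2)cos(3°) = 21320 J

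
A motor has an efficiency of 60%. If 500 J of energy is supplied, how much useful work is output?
W_out = η·W_in = 0.6·500 = 300.0 J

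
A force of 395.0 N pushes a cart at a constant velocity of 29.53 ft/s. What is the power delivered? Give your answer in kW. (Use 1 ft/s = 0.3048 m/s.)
Convert to SI: F = 395.0 N, v = 9.00074 m/s
P = Fv = (395.0)(9.00074) = 3555.29 W = 3.555 kW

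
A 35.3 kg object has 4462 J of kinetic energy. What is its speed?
v = √(2·KE/m) = √(2·4462/35.3) = 15.9 m/s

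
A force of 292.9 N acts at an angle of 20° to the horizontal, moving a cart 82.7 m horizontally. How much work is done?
W = F·d·cosθ = (292.9)(82.7)cos(20°) = 22760 J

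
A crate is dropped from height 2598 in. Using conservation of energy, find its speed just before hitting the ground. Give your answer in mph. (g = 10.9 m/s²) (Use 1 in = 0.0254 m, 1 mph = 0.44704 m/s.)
Convert to SI: h = 65.9892 m
mgh = ½mv² ⇒ v = √(2gh) = √(2·10.9·65.9892) = 37.9284 m/s = 84.84 mph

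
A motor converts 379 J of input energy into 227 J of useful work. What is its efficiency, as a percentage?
η = W_out/W_in = 227/379 = 59.89%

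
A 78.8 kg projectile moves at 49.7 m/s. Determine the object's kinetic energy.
KE = ½mv² = ½(78.8)(49.7)² = 97320 J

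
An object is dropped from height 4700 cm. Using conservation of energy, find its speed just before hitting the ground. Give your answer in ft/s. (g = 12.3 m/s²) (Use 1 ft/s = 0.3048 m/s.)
Convert to SI: h = 47.0 m
mgh = ½mv² ⇒ v = √(2gh) = √(2·12.3·47.0) = 34.0029 m/s = 111.6 ft/s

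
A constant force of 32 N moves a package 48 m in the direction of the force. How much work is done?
W = F·d = (32)(48) = 1536 J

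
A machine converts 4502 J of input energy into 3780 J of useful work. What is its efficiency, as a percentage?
η = W_out/W_in = 3780/4502 = 83.96%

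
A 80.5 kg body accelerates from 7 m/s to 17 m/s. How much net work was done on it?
W = ΔKE = ½m(v₂² − v₁²) = ½(80.5)(17² − 7²) = 9660.0 J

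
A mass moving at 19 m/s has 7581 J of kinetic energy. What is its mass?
m = 2·KE/v² = 2·7581/(19)² = 42.0 kg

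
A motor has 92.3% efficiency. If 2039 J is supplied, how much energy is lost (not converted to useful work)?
W_lost = W_in(1 − η) = 2039·(1 − 0.923) = 157.0 J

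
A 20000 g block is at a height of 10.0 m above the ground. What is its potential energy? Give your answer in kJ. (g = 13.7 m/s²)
Convert to SI: m = 20.0 kg, h = 10.0 m
PE = mgh = (20.0)(13.7)(10.0) = 2740.0 J = 2.74 kJ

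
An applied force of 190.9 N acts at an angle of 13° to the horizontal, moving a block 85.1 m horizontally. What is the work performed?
W = F·d·cosθ = (190.9)(85.1)cos(13°) = 15830 J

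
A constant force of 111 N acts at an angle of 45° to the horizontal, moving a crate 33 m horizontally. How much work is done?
W = F·d·cosθ = (111)(33)cos(45°) = 2590 J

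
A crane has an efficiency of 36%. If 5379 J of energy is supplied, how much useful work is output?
W_out = η·W_in = 0.36·5379 = 1936.44 J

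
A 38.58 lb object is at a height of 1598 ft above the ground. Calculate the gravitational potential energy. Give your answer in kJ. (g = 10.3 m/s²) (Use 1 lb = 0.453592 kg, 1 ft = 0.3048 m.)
Convert to SI: m = 17.4996 kg, h = 487.07 m
PE = mgh = (17.4996)(10.3)(487.07) = 87792.3 J = 87.79 kJ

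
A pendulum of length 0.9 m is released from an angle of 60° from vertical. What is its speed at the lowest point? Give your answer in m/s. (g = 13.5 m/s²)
h = L(1 − cosθ) = 0.9(1 − cos60°) = 0.45 m
v = √(2gh) = √(2·13.5·0.45) = 3.486 m/s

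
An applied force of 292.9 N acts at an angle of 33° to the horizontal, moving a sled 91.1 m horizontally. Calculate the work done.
W = F·d·cosθ = (292.9)(91.1)cos(33°) = 22380 J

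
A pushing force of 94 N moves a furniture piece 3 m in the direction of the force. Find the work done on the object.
W = F·d = (94)(3) = 282.0 J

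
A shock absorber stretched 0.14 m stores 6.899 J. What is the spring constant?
k = 2·PE/x² = 2·6.899/(0.14)² = 704.0 N/m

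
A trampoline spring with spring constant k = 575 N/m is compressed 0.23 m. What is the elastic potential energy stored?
PE = ½kx² = ½(575)(0.23)² = 15.21 J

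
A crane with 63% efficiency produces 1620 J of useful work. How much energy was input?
W_in = W_out/η = 1620/0.63 = 2571 J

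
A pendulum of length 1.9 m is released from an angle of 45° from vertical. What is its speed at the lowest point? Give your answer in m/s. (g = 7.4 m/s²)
h = L(1 − cosθ) = 1.9(1 − cos45°) = 0.556497 m
v = √(2gh) = √(2·7.4·0.556497) = 2.87 m/s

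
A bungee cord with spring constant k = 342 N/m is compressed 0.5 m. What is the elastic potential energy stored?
PE = ½kx² = ½(342)(0.5)² = 42.75 J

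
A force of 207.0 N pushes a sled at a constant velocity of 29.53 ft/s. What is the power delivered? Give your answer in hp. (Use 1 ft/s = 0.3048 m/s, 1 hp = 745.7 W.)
Convert to SI: F = 207.0 N, v = 9.00074 m/s
P = Fv = (207.0)(9.00074) = 1863.15 W = 2.499 hp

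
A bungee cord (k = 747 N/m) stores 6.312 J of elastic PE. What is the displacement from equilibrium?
x = √(2·PE/k) = √(2·6.312/747) = 0.13 m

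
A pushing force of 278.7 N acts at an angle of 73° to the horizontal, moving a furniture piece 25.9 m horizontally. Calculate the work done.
W = F·d·cosθ = (278.7)(25.9)cos(73°) = 2110 J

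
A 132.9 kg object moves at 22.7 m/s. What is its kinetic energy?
KE = ½mv² = ½(132.9)(22.7)² = 34240 J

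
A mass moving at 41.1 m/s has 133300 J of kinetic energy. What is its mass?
m = 2·KE/v² = 2·133300/(41.1)² = 157.8 kg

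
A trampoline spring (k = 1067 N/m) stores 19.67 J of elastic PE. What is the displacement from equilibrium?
x = √(2·PE/k) = √(2·19.67/1067) = 0.192 m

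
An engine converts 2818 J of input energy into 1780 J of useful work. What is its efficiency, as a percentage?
η = W_out/W_in = 1780/2818 = 63.17%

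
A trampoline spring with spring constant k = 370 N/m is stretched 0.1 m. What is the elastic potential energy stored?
PE = ½kx² = ½(370)(0.1)² = 1.85 J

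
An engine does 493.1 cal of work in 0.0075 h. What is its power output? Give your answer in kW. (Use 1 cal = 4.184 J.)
Convert to SI: W = 2063.13 J, t = 27.0 s
P = W/t = 2063.13/27.0 = 76.4122 W = 0.07641 kW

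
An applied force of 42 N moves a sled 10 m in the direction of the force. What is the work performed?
W = F·d = (42)(10) = 420.0 J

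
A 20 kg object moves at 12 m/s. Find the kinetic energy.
KE = ½mv² = ½(20)(12)² = 1440.0 J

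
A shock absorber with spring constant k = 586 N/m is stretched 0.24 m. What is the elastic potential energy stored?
PE = ½kx² = ½(586)(0.24)² = 16.88 J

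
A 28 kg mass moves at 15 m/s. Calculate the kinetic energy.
KE = ½mv² = ½(28)(15)² = 3150.0 J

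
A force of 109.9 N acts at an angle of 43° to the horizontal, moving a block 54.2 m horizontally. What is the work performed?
W = F·d·cosθ = (109.9)(54.2)cos(43°) = 4356 J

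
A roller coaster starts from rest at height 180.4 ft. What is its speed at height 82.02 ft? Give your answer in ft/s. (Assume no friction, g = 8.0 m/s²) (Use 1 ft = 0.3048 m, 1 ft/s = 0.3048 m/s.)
Convert to SI: h₁−h₂ = 29.9862 m
mgh₁ = mgh₂ + ½mv² ⇒ v = √(2g(h₁−h₂)) = √(2·8.0·29.9862) = 21.9039 m/s = 71.86 ft/s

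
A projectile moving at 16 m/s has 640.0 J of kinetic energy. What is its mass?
m = 2·KE/v² = 2·640.0/(16)² = 5.0 kg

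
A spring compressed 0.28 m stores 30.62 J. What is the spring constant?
k = 2·PE/x² = 2·30.62/(0.28)² = 781.1 N/m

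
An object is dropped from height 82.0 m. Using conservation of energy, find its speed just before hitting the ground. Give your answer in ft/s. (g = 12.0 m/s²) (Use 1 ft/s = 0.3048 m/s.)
mgh = ½mv² ⇒ v = √(2gh) = √(2·12.0·82.0) = 44.3621 m/s = 145.5 ft/s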